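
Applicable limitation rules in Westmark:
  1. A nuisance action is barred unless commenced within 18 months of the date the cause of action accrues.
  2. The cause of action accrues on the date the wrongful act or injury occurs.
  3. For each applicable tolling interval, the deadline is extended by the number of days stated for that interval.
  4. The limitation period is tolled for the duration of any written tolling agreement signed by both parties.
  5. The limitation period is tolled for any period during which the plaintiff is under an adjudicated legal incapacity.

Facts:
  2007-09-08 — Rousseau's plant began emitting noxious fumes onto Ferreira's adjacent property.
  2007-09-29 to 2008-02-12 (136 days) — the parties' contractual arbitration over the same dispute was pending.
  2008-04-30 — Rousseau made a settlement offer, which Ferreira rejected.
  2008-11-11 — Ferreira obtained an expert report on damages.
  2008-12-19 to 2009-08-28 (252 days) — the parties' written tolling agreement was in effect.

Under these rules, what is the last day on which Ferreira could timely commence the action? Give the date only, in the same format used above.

2009-11-15

The cause of action accrued on 2007-09-08, the date of the act.
The untolled deadline — 18 months after 2007-09-08 — is 2009-03-08.
The written tolling agreement from 2008-12-19 to 2009-08-28 tolled the period for 252 days, extending the deadline to 2009-11-15.
No stated provision tolls the period for a pending arbitration, so the interval from 2007-09-29 to 2008-02-12 has no effect on the deadline.
None of the other events listed affects the running of the period under the stated rules.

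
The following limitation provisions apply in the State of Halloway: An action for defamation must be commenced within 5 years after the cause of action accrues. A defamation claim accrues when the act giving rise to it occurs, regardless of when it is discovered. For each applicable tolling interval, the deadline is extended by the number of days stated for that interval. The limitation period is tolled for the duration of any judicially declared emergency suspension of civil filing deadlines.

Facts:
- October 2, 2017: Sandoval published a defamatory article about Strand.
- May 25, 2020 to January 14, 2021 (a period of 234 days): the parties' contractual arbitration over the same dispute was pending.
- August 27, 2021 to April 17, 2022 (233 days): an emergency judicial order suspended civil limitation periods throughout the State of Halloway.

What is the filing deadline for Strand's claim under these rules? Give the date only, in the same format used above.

The limitation period began to run on October 2, 2017.
The untolled deadline — 5 years after October 2, 2017 — is October 2, 2022.
The emergency suspension of filing deadlines from August 27, 2021 to April 17, 2022 tolled the period for 233 days, extending the deadline to May 23, 2023.
No stated provision tolls the period for a pending arbitration, so the interval from May 25, 2020 to January 14, 2021 has no effect on the deadline.

May 23, 2023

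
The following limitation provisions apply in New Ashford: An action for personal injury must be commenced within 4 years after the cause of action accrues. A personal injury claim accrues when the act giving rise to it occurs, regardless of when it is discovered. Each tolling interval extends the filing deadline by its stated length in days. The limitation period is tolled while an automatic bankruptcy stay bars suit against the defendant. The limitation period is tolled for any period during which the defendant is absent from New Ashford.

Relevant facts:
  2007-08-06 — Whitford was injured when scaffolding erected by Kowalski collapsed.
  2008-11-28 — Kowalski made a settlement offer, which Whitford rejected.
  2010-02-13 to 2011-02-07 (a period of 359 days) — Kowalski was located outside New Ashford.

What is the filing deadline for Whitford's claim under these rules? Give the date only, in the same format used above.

The cause of action accrued on 2007-08-06, the date of the act.
The untolled deadline — 4 years after 2007-08-06 — is 2011-08-06.
Because the defendant's absence from the jurisdiction ran from 2010-02-13 to 2011-02-07, the deadline is extended by 359 days to 2012-07-30.
The other events in the timeline have no effect on the limitation period under the stated rules.

2012-07-30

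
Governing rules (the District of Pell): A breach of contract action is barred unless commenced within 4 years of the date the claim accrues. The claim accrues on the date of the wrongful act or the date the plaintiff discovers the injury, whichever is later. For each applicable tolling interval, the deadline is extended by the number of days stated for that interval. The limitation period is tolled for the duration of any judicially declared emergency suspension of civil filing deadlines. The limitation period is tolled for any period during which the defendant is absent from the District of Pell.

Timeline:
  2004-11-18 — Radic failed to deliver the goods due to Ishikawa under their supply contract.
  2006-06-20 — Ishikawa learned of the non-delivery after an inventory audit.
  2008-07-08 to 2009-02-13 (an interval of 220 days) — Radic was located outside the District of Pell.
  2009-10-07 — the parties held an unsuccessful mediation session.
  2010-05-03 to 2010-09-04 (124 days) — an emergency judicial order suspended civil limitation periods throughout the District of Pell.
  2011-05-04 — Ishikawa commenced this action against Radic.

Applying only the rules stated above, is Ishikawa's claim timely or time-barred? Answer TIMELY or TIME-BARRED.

TIMELY

Taking the later of the act (2004-11-18) and discovery (2006-06-20), the claim accrued on 2006-06-20.
The untolled deadline — 4 years after 2006-06-20 — is 2010-06-20.
Because the defendant's absence from the jurisdiction ran from 2008-07-08 to 2009-02-13, the deadline is extended by 220 days to 2011-01-26.
Because the emergency suspension of filing deadlines ran from 2010-05-03 to 2010-09-04, the deadline is extended by 124 days to 2011-05-30.
Nothing else in the chronology tolls or restarts the period.
The 2011-05-04 filing precedes the 2011-05-30 deadline; the claim is timely.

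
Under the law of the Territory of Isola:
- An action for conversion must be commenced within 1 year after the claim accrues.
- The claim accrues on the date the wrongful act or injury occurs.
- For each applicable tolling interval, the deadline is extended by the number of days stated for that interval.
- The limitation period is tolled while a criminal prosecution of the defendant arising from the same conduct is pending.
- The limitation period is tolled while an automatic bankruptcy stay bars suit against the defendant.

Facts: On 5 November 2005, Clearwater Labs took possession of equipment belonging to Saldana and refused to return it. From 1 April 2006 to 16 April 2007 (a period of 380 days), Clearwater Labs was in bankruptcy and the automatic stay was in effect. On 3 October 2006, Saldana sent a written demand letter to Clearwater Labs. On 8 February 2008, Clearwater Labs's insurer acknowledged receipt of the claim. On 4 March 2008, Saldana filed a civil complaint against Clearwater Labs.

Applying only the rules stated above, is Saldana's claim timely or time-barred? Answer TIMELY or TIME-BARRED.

TIME-BARRED

The claim accrued on 5 November 2005, the date of the act.
The untolled deadline — 1 year after 5 November 2005 — is 5 November 2006.
Because the automatic bankruptcy stay ran from 1 April 2006 to 16 April 2007, the deadline is extended by 380 days to 20 November 2007.
Nothing else in the chronology tolls or restarts the period.
The 4 March 2008 filing falls after the 20 November 2007 deadline; the claim is time-barred.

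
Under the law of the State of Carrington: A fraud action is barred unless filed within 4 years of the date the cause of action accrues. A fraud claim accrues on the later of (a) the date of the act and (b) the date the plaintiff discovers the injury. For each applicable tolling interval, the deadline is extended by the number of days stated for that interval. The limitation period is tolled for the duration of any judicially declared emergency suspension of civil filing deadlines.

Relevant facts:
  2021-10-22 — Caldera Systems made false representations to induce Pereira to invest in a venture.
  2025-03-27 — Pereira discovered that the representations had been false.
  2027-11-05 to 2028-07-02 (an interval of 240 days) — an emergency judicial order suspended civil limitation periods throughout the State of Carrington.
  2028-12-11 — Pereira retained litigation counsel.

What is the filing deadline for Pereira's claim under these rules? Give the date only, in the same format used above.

Because discovery on 2025-03-27 post-dates the 2021-10-22 act, accrual under the later-of rule falls on 2025-03-27.
4 years from 2025-03-27 is 2029-03-27.
The emergency suspension of filing deadlines from 2027-11-05 to 2028-07-02 tolled the period for 240 days, extending the deadline to 2029-11-22.
Nothing else in the chronology tolls or restarts the period.

2029-11-22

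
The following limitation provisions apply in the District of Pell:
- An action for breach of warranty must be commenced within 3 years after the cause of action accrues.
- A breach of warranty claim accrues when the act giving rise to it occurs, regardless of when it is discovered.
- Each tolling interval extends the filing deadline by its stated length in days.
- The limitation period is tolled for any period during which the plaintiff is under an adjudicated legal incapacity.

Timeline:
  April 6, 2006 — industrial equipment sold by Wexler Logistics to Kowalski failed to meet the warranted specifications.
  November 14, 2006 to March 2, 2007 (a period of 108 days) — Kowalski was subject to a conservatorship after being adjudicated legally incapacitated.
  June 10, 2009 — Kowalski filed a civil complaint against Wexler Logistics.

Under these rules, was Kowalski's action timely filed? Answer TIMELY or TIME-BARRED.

TIMELY

The claim accrued on April 6, 2006, when the wrongful act occurred.
Adding the 3 years base period to April 6, 2006 gives a deadline of April 6, 2009, before any tolling.
The period was tolled for 108 days by the plaintiff's legal incapacity (November 14, 2006 to March 2, 2007), pushing the deadline to July 23, 2009.
The June 10, 2009 filing precedes the July 23, 2009 deadline; the claim is timely.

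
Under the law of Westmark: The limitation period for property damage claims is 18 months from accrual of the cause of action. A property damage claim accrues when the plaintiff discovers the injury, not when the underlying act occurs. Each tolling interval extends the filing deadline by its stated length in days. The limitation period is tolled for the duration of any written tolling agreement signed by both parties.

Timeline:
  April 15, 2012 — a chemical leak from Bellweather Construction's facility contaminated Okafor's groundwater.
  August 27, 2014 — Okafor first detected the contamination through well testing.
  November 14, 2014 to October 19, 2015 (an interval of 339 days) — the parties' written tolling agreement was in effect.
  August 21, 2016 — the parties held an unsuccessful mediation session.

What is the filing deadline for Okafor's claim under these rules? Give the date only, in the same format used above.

Under the discovery rule, the claim accrued on August 27, 2014, when Okafor discovered the injury — not on the April 15, 2012 date of the underlying act.
The untolled deadline — 18 months after August 27, 2014 — is February 27, 2016.
Because the written tolling agreement ran from November 14, 2014 to October 19, 2015, the deadline is extended by 339 days to January 31, 2017.
The other events in the timeline have no effect on the limitation period under the stated rules.

January 31, 2017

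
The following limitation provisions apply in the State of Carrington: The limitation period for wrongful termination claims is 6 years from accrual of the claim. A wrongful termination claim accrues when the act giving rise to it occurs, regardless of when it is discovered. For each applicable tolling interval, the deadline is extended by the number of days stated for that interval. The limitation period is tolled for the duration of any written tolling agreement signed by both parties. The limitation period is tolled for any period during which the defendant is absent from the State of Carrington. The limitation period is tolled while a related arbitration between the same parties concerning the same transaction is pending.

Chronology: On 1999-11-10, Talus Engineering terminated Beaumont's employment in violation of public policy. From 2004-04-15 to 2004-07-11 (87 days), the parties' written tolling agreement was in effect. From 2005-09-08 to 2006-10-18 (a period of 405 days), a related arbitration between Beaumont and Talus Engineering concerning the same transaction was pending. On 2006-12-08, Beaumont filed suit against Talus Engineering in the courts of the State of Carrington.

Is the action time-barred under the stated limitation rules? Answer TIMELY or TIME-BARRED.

The claim accrued on 1999-11-10, the date of the act.
The untolled deadline — 6 years after 1999-11-10 — is 2005-11-10.
Because the written tolling agreement ran from 2004-04-15 to 2004-07-11, the deadline is extended by 87 days to 2006-02-05.
Because the pending related arbitration ran from 2005-09-08 to 2006-10-18, the deadline is extended by 405 days to 2007-03-17.
Beaumont filed on 2006-12-08, before the 2007-03-17 deadline, so the action is timely.

TIMELY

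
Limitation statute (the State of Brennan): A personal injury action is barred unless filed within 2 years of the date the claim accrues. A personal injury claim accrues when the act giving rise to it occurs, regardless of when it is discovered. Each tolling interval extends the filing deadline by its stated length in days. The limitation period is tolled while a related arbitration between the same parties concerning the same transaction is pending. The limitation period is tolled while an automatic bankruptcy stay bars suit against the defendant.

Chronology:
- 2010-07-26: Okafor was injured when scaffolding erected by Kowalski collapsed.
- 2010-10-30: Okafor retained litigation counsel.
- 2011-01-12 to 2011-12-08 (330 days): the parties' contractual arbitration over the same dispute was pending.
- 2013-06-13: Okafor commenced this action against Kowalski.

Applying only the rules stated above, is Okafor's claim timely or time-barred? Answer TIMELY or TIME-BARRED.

The claim accrued on 2010-07-26, when the wrongful act occurred.
2 years from 2010-07-26 is 2012-07-26.
The pending related arbitration from 2011-01-12 to 2011-12-08 tolled the period for 330 days, extending the deadline to 2013-06-21.
None of the other events listed affects the running of the period under the stated rules.
Filing on 2013-06-13 beat the 2013-06-21 deadline — the action is timely.

TIMELY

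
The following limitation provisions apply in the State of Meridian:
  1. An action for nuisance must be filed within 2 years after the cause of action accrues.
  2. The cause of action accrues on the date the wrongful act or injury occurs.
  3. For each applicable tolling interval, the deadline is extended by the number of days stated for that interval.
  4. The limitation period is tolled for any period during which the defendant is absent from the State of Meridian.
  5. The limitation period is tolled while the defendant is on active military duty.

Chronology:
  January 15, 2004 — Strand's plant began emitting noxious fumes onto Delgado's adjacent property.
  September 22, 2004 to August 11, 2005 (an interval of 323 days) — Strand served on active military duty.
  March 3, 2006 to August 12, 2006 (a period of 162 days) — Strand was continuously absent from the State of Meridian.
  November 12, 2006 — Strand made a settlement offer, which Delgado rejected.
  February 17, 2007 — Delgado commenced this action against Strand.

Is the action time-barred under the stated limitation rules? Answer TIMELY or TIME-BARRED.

The claim accrued on January 15, 2004, when the wrongful act occurred.
The untolled deadline — 2 years after January 15, 2004 — is January 15, 2006.
Because the defendant's active military service ran from September 22, 2004 to August 11, 2005, the deadline is extended by 323 days to December 4, 2006.
Because the defendant's absence from the jurisdiction ran from March 3, 2006 to August 12, 2006, the deadline is extended by 162 days to May 15, 2007.
None of the other events listed affects the running of the period under the stated rules.
Delgado filed on February 17, 2007, before the May 15, 2007 deadline, so the action is timely.

TIMELY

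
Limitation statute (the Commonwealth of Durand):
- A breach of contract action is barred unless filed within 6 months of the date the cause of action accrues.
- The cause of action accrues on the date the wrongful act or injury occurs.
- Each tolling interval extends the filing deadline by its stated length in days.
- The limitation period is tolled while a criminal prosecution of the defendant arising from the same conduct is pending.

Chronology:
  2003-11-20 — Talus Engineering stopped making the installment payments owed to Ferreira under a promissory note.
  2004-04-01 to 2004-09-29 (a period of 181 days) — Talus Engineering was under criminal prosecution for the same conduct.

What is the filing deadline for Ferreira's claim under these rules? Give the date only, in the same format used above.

The cause of action accrued on 2003-11-20, the date of the act.
Adding the 6 months base period to 2003-11-20 gives a deadline of 2004-05-20, before any tolling.
The period was tolled for 181 days by the pending criminal prosecution (2004-04-01 to 2004-09-29), pushing the deadline to 2004-11-17.

2004-11-17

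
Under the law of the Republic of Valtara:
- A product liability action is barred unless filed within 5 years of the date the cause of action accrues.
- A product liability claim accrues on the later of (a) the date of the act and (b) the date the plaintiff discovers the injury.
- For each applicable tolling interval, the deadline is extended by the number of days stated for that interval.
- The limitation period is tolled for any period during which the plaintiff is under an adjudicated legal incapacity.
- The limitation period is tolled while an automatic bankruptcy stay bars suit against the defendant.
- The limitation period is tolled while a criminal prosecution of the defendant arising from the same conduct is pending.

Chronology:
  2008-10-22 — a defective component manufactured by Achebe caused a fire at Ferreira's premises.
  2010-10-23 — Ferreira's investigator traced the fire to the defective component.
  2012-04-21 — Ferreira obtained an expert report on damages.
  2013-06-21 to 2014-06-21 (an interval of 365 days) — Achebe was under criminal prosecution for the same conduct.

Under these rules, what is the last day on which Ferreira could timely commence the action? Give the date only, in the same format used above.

Because discovery on 2010-10-23 post-dates the 2008-10-22 act, accrual under the later-of rule falls on 2010-10-23.
Adding the 5 years base period to 2010-10-23 gives a deadline of 2015-10-23, before any tolling.
Because the pending criminal prosecution ran from 2013-06-21 to 2014-06-21, the deadline is extended by 365 days to 2016-10-22.
The other events in the timeline have no effect on the limitation period under the stated rules.

2016-10-22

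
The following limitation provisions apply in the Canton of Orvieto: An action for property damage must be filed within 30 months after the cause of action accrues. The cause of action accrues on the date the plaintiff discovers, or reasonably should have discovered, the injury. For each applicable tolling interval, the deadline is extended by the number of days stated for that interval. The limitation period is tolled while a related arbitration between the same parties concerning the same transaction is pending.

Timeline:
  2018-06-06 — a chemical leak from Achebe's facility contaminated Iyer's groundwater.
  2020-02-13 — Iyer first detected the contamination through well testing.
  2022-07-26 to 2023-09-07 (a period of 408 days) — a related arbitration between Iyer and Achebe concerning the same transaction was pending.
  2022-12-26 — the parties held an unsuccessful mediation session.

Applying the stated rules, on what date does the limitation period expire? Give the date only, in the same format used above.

Under the discovery rule, the claim accrued on 2020-02-13, when Iyer discovered the injury — not on the 2018-06-06 date of the underlying act.
The untolled deadline — 30 months after 2020-02-13 — is 2022-08-13.
The period was tolled for 408 days by the pending related arbitration (2022-07-26 to 2023-09-07), pushing the deadline to 2023-09-25.
None of the other events listed affects the running of the period under the stated rules.

2023-09-25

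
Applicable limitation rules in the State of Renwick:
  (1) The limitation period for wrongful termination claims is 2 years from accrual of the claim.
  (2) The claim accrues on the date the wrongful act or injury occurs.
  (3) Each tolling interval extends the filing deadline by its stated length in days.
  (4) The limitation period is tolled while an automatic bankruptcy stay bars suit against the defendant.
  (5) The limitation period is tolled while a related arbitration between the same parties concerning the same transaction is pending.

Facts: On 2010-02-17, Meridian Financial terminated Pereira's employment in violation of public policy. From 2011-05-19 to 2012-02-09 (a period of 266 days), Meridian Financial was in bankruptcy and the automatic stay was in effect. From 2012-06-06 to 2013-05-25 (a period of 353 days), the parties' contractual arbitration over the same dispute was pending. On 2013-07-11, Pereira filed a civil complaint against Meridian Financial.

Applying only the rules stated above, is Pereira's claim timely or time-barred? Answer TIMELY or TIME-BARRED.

The claim accrued on 2010-02-17, the date of the act.
The untolled deadline — 2 years after 2010-02-17 — is 2012-02-17.
The period was tolled for 266 days by the automatic bankruptcy stay (2011-05-19 to 2012-02-09), pushing the deadline to 2012-11-09.
Because the pending related arbitration ran from 2012-06-06 to 2013-05-25, the deadline is extended by 353 days to 2013-10-28.
Pereira filed on 2013-07-11, before the 2013-10-28 deadline, so the action is timely.

TIMELY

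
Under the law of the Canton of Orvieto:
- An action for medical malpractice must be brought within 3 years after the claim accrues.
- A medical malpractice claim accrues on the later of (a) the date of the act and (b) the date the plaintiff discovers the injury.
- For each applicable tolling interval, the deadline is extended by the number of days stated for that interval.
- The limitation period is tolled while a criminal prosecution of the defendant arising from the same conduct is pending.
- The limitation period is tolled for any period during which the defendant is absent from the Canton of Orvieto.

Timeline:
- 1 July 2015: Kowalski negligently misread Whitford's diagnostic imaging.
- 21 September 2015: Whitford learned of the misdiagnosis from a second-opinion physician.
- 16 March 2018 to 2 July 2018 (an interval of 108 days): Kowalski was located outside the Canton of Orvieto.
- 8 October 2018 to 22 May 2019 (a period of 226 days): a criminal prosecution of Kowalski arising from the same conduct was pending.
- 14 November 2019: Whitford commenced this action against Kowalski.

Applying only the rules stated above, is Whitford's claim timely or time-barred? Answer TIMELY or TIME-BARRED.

TIME-BARRED

Taking the later of the act (1 July 2015) and discovery (21 September 2015), the claim accrued on 21 September 2015.
3 years from 21 September 2015 is 21 September 2018.
The defendant's absence from the jurisdiction from 16 March 2018 to 2 July 2018 tolled the period for 108 days, extending the deadline to 7 January 2019.
The pending criminal prosecution from 8 October 2018 to 22 May 2019 tolled the period for 226 days, extending the deadline to 21 August 2019.
Filing on 14 November 2019 missed the 21 August 2019 deadline — the action is time-barred.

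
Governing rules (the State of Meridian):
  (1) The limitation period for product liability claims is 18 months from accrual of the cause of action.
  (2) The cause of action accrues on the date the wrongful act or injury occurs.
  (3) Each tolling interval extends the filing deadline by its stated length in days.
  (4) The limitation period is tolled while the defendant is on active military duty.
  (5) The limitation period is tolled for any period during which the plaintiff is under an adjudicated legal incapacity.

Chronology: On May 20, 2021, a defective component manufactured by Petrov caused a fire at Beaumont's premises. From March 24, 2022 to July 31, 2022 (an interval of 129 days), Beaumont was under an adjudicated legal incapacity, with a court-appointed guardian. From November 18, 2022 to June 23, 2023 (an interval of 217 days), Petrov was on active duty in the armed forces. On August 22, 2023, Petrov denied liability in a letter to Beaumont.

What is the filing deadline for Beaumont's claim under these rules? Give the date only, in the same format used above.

November 1, 2023

The limitation period began to run on May 20, 2021.
18 months from May 20, 2021 is November 20, 2022.
The plaintiff's legal incapacity from March 24, 2022 to July 31, 2022 tolled the period for 129 days, extending the deadline to March 29, 2023.
Because the defendant's active military service ran from November 18, 2022 to June 23, 2023, the deadline is extended by 217 days to November 1, 2023.
The other events in the timeline have no effect on the limitation period under the stated rules.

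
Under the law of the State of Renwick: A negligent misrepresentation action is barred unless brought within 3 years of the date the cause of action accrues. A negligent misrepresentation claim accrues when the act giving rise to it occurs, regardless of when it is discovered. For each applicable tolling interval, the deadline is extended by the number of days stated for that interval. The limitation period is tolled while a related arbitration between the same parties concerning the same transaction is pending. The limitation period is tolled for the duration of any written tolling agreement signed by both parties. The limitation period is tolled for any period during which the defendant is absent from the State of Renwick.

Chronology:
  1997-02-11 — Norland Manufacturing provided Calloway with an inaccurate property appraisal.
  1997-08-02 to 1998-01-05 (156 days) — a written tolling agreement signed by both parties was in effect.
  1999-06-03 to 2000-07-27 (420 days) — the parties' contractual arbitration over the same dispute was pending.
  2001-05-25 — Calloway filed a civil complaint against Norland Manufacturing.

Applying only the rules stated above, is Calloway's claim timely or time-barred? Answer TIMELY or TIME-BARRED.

The cause of action accrued on 1997-02-11, the date of the act.
Adding the 3 years base period to 1997-02-11 gives a deadline of 2000-02-11, before any tolling.
Because the written tolling agreement ran from 1997-08-02 to 1998-01-05, the deadline is extended by 156 days to 2000-07-16.
The period was tolled for 420 days by the pending related arbitration (1999-06-03 to 2000-07-27), pushing the deadline to 2001-09-09.
Calloway filed on 2001-05-25, before the 2001-09-09 deadline, so the action is timely.

TIMELY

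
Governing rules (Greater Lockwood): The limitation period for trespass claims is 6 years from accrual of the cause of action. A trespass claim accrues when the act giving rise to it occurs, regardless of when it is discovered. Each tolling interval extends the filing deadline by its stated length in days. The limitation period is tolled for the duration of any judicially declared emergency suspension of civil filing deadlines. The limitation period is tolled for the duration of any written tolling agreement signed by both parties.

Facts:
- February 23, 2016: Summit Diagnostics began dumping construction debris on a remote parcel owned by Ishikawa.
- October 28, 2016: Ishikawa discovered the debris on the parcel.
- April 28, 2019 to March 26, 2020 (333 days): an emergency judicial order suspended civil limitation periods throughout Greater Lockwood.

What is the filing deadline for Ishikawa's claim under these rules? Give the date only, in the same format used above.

The claim accrued on February 23, 2016, when the wrongful act occurred; under the stated occurrence rule the October 28, 2016 discovery does not delay accrual.
The untolled deadline — 6 years after February 23, 2016 — is February 23, 2022.
The period was tolled for 333 days by the emergency suspension of filing deadlines (April 28, 2019 to March 26, 2020), pushing the deadline to January 22, 2023.

January 22, 2023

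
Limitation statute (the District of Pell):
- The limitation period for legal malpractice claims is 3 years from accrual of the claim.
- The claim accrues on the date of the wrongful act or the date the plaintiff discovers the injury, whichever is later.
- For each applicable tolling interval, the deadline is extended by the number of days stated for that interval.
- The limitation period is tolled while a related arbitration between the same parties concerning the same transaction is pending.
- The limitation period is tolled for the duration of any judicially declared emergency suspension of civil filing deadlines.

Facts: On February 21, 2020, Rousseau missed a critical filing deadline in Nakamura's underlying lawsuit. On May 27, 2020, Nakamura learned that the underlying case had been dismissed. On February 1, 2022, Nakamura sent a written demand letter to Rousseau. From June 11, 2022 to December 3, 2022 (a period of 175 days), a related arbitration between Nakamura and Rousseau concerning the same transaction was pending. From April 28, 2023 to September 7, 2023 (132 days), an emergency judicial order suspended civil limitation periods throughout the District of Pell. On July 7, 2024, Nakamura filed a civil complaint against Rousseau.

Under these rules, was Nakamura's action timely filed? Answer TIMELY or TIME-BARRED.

TIME-BARRED

The claim accrued on May 27, 2020 — the later of the February 21, 2020 act and the May 27, 2020 discovery.
3 years from May 27, 2020 is May 27, 2023.
The pending related arbitration from June 11, 2022 to December 3, 2022 tolled the period for 175 days, extending the deadline to November 18, 2023.
Because the emergency suspension of filing deadlines ran from April 28, 2023 to September 7, 2023, the deadline is extended by 132 days to March 29, 2024.
The other events in the timeline have no effect on the limitation period under the stated rules.
Filing on July 7, 2024 missed the March 29, 2024 deadline — the action is time-barred.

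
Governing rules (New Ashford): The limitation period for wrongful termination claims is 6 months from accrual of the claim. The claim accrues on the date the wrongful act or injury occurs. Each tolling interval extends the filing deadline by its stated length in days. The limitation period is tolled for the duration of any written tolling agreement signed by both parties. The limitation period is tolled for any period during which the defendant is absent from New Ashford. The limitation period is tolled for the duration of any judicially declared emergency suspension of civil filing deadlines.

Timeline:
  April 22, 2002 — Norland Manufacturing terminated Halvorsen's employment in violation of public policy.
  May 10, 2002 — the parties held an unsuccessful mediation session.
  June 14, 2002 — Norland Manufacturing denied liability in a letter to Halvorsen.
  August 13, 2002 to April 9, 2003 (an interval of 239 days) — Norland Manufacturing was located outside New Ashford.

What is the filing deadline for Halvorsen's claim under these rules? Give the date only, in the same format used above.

The limitation period began to run on April 22, 2002.
6 months from April 22, 2002 is October 22, 2002.
The period was tolled for 239 days by the defendant's absence from the jurisdiction (August 13, 2002 to April 9, 2003), pushing the deadline to June 18, 2003.
The other events in the timeline have no effect on the limitation period under the stated rules.

June 18, 2003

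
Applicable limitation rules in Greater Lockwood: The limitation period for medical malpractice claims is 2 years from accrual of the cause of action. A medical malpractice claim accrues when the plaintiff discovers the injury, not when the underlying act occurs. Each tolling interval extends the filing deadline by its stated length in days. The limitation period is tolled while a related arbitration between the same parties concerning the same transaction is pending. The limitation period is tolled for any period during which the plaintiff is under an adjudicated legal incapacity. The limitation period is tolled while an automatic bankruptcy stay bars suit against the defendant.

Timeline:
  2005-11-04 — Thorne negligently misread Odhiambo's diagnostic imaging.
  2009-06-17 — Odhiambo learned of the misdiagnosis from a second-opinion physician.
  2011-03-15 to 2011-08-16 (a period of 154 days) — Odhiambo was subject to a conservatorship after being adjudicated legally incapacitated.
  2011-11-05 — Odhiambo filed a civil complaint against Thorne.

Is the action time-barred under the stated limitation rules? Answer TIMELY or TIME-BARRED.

Accrual is tied to discovery, so the period began on 2009-06-17 rather than on 2005-11-04 when the act occurred.
Adding the 2 years base period to 2009-06-17 gives a deadline of 2011-06-17, before any tolling.
Because the plaintiff's legal incapacity ran from 2011-03-15 to 2011-08-16, the deadline is extended by 154 days to 2011-11-18.
The 2011-11-05 filing precedes the 2011-11-18 deadline; the claim is timely.

TIMELY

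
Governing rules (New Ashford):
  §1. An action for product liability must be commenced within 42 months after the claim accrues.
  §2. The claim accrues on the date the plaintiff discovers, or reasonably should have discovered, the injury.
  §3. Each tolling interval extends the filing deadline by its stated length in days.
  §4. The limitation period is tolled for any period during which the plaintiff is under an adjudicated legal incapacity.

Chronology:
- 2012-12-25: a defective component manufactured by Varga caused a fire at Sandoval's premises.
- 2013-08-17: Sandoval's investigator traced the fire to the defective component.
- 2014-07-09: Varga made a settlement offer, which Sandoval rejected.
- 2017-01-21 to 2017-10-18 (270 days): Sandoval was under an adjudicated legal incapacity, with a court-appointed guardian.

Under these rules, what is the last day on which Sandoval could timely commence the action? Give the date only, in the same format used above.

The claim did not accrue until Sandoval discovered the injury on 2013-08-17; the 2012-12-25 act date does not start the clock under the stated rule.
42 months from 2013-08-17 is 2017-02-17.
The period was tolled for 270 days by the plaintiff's legal incapacity (2017-01-21 to 2017-10-18), pushing the deadline to 2017-11-14.
Nothing else in the chronology tolls or restarts the period.

2017-11-14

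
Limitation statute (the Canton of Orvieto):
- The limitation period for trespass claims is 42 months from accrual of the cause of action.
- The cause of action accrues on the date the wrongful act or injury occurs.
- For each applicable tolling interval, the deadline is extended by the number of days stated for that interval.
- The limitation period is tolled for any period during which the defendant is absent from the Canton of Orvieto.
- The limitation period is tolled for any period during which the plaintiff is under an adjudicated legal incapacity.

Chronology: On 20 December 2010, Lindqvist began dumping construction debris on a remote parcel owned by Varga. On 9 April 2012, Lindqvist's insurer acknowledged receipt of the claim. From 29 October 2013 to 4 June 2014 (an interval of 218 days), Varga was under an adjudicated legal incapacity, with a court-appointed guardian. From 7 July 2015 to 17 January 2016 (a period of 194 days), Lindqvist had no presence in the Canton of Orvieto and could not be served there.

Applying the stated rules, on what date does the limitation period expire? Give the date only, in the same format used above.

24 January 2015

The cause of action accrued on 20 December 2010, the date of the act.
The untolled deadline — 42 months after 20 December 2010 — is 20 June 2014.
Because the plaintiff's legal incapacity ran from 29 October 2013 to 4 June 2014, the deadline is extended by 218 days to 24 January 2015.
By the time the defendant's absence from the jurisdiction began on 7 July 2015, the limitation period had already expired on 24 January 2015; that interval cannot revive it.
Nothing else in the chronology tolls or restarts the period.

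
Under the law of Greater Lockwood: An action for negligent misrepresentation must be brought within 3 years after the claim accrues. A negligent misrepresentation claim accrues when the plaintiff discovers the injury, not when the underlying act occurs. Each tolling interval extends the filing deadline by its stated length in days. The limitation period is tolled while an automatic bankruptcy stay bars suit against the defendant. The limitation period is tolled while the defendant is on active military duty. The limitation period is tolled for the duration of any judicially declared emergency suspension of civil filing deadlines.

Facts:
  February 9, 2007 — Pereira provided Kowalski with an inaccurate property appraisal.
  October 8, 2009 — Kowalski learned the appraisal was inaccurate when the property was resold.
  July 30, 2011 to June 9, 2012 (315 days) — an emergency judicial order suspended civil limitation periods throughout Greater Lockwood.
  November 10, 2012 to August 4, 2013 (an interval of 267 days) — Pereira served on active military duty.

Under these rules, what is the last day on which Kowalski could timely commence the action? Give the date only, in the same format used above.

The claim did not accrue until Kowalski discovered the injury on October 8, 2009; the February 9, 2007 act date does not start the clock under the stated rule.
Adding the 3 years base period to October 8, 2009 gives a deadline of October 8, 2012, before any tolling.
Because the emergency suspension of filing deadlines ran from July 30, 2011 to June 9, 2012, the deadline is extended by 315 days to August 19, 2013.
The period was tolled for 267 days by the defendant's active military service (November 10, 2012 to August 4, 2013), pushing the deadline to May 13, 2014.

May 13, 2014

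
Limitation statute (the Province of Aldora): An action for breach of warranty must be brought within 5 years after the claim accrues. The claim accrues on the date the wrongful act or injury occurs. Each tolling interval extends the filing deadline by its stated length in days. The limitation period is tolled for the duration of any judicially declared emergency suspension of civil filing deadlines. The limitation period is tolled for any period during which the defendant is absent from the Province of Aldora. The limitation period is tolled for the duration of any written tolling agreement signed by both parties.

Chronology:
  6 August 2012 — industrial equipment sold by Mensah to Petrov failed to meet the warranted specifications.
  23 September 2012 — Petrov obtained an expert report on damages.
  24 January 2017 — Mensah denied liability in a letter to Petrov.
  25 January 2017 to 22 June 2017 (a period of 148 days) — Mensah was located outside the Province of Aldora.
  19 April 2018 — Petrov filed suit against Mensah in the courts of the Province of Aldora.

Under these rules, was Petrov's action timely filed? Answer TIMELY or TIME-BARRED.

The claim accrued on 6 August 2012, the date of the act.
Adding the 5 years base period to 6 August 2012 gives a deadline of 6 August 2017, before any tolling.
The defendant's absence from the jurisdiction from 25 January 2017 to 22 June 2017 tolled the period for 148 days, extending the deadline to 1 January 2018.
None of the other events listed affects the running of the period under the stated rules.
The 19 April 2018 filing falls after the 1 January 2018 deadline; the claim is time-barred.

TIME-BARRED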